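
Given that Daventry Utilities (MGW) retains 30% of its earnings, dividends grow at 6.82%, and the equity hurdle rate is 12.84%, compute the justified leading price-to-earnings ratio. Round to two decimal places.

11.63

Payout ratio b = 1 − 0.30 = 0.70.
Justified leading P/E = b/(r−g) = 0.70/(0.1284−0.0682) = 11.6279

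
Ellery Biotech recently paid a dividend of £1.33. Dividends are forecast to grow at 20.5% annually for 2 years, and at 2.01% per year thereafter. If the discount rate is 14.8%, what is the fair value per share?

Two-stage DDM. Project D₁…D_2 at 0.205, terminal growth 0.0201, discount at r = 0.148.
D_1 = 1.6027
D_2 = 1.9312
Terminal value at t=2: TV = D_3/(r−g) = 1.9700/(0.148−0.0201) = 15.4027
P₀ = 1.6027/(1+0.148)^1 + 1.9312/(1+0.148)^2 + 15.4027/(1+0.148)^2 = 14.5487

£14.55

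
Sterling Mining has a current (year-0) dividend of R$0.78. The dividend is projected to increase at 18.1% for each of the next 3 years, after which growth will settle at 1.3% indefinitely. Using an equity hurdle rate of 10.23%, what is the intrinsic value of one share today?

Two-stage DDM. Project D₁…D_3 at 0.181, terminal growth 0.013, discount at r = 0.1023.
D_1 = 0.9212
D_2 = 1.0879
D_3 = 1.2848
Terminal value at t=3: TV = D_4/(r−g) = 1.3015/(0.1023−0.013) = 14.5748
P₀ = 0.9212/(1+0.1023)^1 + 1.0879/(1+0.1023)^2 + 1.2848/(1+0.1023)^3 + 14.5748/(1+0.1023)^3 = 13.5722

R$13.57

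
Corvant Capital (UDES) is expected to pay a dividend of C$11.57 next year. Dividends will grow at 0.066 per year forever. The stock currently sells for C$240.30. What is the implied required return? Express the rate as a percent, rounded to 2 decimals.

Rearranging the constant-growth DDM: r = D₁/P₀ + g.
r = 11.5700 / 240.30 + 0.066 = 0.04815 + 0.066 = 0.11415

11.41%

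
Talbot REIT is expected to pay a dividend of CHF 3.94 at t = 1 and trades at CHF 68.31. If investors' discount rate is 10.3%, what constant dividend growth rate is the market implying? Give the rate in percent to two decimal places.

From P₀ = D₁/(r − g), the implied growth is g = r − D₁/P₀.
g = 0.103 − 3.94/68.31 = 0.103 − 0.05768 = 0.04532

4.53%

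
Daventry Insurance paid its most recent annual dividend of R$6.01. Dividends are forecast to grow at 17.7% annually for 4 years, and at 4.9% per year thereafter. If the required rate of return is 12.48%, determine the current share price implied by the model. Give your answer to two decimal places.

Two-stage DDM. Project D₁…D_4 at 0.177, terminal growth 0.049, discount at r = 0.1248.
D_1 = 7.0738
D_2 = 8.3258
D_3 = 9.7995
D_4 = 11.5340
Terminal value at t=4: TV = D_5/(r−g) = 12.0992/(0.1248−0.049) = 159.6197
P₀ = 7.0738/(1+0.1248)^1 + 8.3258/(1+0.1248)^2 + 9.7995/(1+0.1248)^3 + 11.5340/(1+0.1248)^4 + 159.6197/(1+0.1248)^4 = 126.6823

R$126.68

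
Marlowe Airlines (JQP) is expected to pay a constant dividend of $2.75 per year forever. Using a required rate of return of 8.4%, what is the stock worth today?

$32.74

Zero-growth DDM (perpetuity): P₀ = D/r = 2.75 / 0.084 = 32.7381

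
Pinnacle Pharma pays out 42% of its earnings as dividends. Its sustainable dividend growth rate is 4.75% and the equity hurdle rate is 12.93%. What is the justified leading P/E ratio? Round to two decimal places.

5.13

Justified leading P/E = b/(r−g) = 0.42/(0.1293−0.0475) = 5.1345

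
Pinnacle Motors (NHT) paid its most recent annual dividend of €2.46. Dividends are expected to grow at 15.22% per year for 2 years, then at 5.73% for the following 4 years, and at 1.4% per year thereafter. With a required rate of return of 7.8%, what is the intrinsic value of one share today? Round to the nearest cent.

€57.35

Three-stage DDM. Project D₁…D_6; terminal Gordon value at t=6 with g = 0.014; discount at r = 0.078.
D_1 = 2.8344
D_2 = 3.2658
D_3 = 3.4529
D_4 = 3.6508
D_5 = 3.8600
D_6 = 4.0812
TV_6 = 4.1383/(0.078−0.014) = 64.6609
P₀ = Σ Dₜ/(1+r)ᵗ + TV_6/(1+r)^6 = 57.3545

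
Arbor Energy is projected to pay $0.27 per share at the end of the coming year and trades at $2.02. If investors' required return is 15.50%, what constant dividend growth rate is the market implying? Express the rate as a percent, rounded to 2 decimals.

From P₀ = D₁/(r − g), the implied growth is g = r − D₁/P₀.
g = 0.155 − 0.27/2.02 = 0.155 − 0.13366 = 0.02134

2.13%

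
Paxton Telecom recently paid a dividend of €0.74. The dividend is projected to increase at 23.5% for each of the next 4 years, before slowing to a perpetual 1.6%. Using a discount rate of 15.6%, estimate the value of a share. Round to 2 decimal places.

€10.50

Two-stage DDM. Project D₁…D_4 at 0.235, terminal growth 0.016, discount at r = 0.156.
D_1 = 0.9139
D_2 = 1.1287
D_3 = 1.3939
D_4 = 1.7215
Terminal value at t=4: TV = D_5/(r−g) = 1.7490/(0.156−0.016) = 12.4930
P₀ = 0.9139/(1+0.156)^1 + 1.1287/(1+0.156)^2 + 1.3939/(1+0.156)^3 + 1.7215/(1+0.156)^4 + 12.4930/(1+0.156)^4 = 10.4972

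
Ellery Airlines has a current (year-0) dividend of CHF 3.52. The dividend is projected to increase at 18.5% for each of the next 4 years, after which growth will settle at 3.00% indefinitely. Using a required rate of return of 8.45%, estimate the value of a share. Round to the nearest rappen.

CHF 112.49

Two-stage DDM. Project D₁…D_4 at 0.185, terminal growth 0.03, discount at r = 0.0845.
D_1 = 4.1712
D_2 = 4.9429
D_3 = 5.8573
D_4 = 6.9409
Terminal value at t=4: TV = D_5/(r−g) = 7.1491/(0.0845−0.03) = 131.1767
P₀ = 4.1712/(1+0.0845)^1 + 4.9429/(1+0.0845)^2 + 5.8573/(1+0.0845)^3 + 6.9409/(1+0.0845)^4 + 131.1767/(1+0.0845)^4 = 112.4869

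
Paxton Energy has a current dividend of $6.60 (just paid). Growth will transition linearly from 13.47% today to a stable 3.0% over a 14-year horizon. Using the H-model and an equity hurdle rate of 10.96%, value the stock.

$146.17

H-model: P₀ = D₀[(1+g_L) + H(g_S−g_L)]/(r−g_L), with H = 14/2 = 7.
P₀ = 6.60 × [(1+0.03) + 7×(0.1347−0.03)] / (0.1096−0.03)
   = 6.60 × 1.7629 / 0.0796 = 146.1701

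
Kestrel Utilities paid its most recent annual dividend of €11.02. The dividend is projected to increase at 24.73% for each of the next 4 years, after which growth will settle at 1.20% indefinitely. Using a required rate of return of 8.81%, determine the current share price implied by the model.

€315.78

Two-stage DDM. Project D₁…D_4 at 0.2473, terminal growth 0.012, discount at r = 0.0881.
D_1 = 13.7452
D_2 = 17.1444
D_3 = 21.3843
D_4 = 26.6726
Terminal value at t=4: TV = D_5/(r−g) = 26.9927/(0.0881−0.012) = 354.7000
P₀ = 13.7452/(1+0.0881)^1 + 17.1444/(1+0.0881)^2 + 21.3843/(1+0.0881)^3 + 26.6726/(1+0.0881)^4 + 354.7000/(1+0.0881)^4 = 315.7781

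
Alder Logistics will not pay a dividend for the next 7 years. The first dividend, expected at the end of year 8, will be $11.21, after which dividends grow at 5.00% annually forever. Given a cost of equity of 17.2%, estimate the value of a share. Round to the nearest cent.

Deferred-dividend DDM. At t=7 the remaining stream is a growing perpetuity with first payment D_8 = 11.21.
V_7 = D_8/(r−g) = 11.21/(0.172−0.05) = 91.8852
P₀ = V_7/(1+r)^7 = 91.8852/(1+0.172)^7 = 30.2519

$30.25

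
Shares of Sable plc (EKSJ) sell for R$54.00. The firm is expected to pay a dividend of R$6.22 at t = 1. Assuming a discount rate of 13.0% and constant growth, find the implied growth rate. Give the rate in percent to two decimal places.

From P₀ = D₁/(r − g), the implied growth is g = r − D₁/P₀.
g = 0.13 − 6.22/54.00 = 0.13 − 0.11519 = 0.01481

1.48%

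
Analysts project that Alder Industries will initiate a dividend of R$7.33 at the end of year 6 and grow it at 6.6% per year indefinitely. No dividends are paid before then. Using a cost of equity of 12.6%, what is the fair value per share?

R$67.49

Deferred-dividend DDM. At t=5 the remaining stream is a growing perpetuity with first payment D_6 = 7.33.
V_5 = D_6/(r−g) = 7.33/(0.126−0.066) = 122.1667
P₀ = V_5/(1+r)^5 = 122.1667/(1+0.126)^5 = 67.4933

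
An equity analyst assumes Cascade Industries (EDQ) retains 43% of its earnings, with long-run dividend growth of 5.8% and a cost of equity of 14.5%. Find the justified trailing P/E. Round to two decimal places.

6.93

Payout ratio b = 1 − 0.43 = 0.57.
Justified trailing P/E = b(1+g)/(r−g) = 0.57×(1+0.058)/(0.145−0.058) = 6.9317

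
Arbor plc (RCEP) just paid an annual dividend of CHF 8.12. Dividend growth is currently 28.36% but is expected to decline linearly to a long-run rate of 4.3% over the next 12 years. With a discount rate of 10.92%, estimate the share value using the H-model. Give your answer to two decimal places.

CHF 305.00

H-model: P₀ = D₀[(1+g_L) + H(g_S−g_L)]/(r−g_L), with H = 12/2 = 6.
P₀ = 8.12 × [(1+0.043) + 6×(0.2836−0.043)] / (0.1092−0.043)
   = 8.12 × 2.4866 / 0.0662 = 305.0029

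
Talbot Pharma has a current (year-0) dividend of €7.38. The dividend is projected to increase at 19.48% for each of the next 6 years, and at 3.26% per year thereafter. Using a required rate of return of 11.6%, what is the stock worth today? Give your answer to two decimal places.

Two-stage DDM. Project D₁…D_6 at 0.1948, terminal growth 0.0326, discount at r = 0.116.
D_1 = 8.8176
D_2 = 10.5353
D_3 = 12.5876
D_4 = 15.0396
D_5 = 17.9694
D_6 = 21.4698
Terminal value at t=6: TV = D_7/(r−g) = 22.1697/(0.116−0.0326) = 265.8237
P₀ = 8.8176/(1+0.116)^1 + 10.5353/(1+0.116)^2 + 12.5876/(1+0.116)^3 + 15.0396/(1+0.116)^4 + 17.9694/(1+0.116)^5 + 21.4698/(1+0.116)^6 + 265.8237/(1+0.116)^6 = 194.2026

€194.20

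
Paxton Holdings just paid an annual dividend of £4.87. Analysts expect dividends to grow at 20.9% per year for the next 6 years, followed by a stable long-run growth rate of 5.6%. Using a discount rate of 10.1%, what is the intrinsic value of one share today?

Two-stage DDM. Project D₁…D_6 at 0.209, terminal growth 0.056, discount at r = 0.101.
D_1 = 5.8878
D_2 = 7.1184
D_3 = 8.6061
D_4 = 10.4048
D_5 = 12.5794
D_6 = 15.2085
Terminal value at t=6: TV = D_7/(r−g) = 16.0602/(0.101−0.056) = 356.8931
P₀ = 5.8878/(1+0.101)^1 + 7.1184/(1+0.101)^2 + 8.6061/(1+0.101)^3 + 10.4048/(1+0.101)^4 + 12.5794/(1+0.101)^5 + 15.2085/(1+0.101)^6 + 356.8931/(1+0.101)^6 = 241.4242

£241.42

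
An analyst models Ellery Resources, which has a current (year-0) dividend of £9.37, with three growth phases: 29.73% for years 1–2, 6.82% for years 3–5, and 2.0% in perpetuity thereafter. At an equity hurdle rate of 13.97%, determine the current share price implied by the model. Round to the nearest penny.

Three-stage DDM. Project D₁…D_5; terminal Gordon value at t=5 with g = 0.02; discount at r = 0.1397.
D_1 = 12.1557
D_2 = 15.7696
D_3 = 16.8451
D_4 = 17.9939
D_5 = 19.2211
TV_5 = 19.6055/(0.1397−0.02) = 163.7888
P₀ = Σ Dₜ/(1+r)ᵗ + TV_5/(1+r)^5 = 140.0250

£140.03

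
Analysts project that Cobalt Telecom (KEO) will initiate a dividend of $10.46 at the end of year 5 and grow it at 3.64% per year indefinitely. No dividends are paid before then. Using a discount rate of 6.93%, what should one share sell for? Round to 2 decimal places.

$243.19

Deferred-dividend DDM. At t=4 the remaining stream is a growing perpetuity with first payment D_5 = 10.46.
V_4 = D_5/(r−g) = 10.46/(0.0693−0.0364) = 317.9331
P₀ = V_4/(1+r)^4 = 317.9331/(1+0.0693)^4 = 243.1854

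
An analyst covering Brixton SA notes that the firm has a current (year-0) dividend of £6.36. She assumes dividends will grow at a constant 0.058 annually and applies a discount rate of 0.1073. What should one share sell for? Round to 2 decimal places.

£136.49

Gordon growth model: P₀ = D₁/(r − g). D₁ = 6.36 × (1 + 0.058) = 6.7289.
P₀ = 6.7289 / (0.1073 − 0.058) = 6.7289 / 0.0493 = 136.4884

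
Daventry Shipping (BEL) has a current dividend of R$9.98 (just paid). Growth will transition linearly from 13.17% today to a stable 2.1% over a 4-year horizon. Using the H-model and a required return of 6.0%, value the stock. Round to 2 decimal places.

H-model: P₀ = D₀[(1+g_L) + H(g_S−g_L)]/(r−g_L), with H = 4/2 = 2.
P₀ = 9.98 × [(1+0.021) + 2×(0.1317−0.021)] / (0.06−0.021)
   = 9.98 × 1.2424 / 0.039 = 317.9270

R$317.93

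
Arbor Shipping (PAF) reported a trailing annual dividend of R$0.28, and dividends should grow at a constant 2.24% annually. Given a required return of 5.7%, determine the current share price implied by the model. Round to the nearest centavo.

Gordon growth model: P₀ = D₁/(r − g). D₁ = 0.28 × (1 + 0.0224) = 0.2863.
P₀ = 0.2863 / (0.057 − 0.0224) = 0.2863 / 0.0346 = 8.2738

R$8.27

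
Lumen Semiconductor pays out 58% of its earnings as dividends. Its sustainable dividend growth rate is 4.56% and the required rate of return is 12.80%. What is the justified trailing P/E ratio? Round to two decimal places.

7.36

Justified trailing P/E = b(1+g)/(r−g) = 0.58×(1+0.0456)/(0.128−0.0456) = 7.3598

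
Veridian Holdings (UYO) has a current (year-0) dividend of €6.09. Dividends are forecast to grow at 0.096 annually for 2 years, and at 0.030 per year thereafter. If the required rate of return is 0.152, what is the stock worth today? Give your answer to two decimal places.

€57.84

Two-stage DDM. Project D₁…D_2 at 0.096, terminal growth 0.03, discount at r = 0.152.
D_1 = 6.6746
D_2 = 7.3154
Terminal value at t=2: TV = D_3/(r−g) = 7.5349/(0.152−0.03) = 61.7612
P₀ = 6.6746/(1+0.152)^1 + 7.3154/(1+0.152)^2 + 61.7612/(1+0.152)^2 = 57.8446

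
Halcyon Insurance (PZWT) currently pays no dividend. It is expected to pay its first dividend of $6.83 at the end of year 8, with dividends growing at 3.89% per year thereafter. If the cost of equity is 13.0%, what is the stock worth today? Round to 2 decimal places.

Deferred-dividend DDM. At t=7 the remaining stream is a growing perpetuity with first payment D_8 = 6.83.
V_7 = D_8/(r−g) = 6.83/(0.13−0.0389) = 74.9726
P₀ = V_7/(1+r)^7 = 74.9726/(1+0.13)^7 = 31.8679

$31.87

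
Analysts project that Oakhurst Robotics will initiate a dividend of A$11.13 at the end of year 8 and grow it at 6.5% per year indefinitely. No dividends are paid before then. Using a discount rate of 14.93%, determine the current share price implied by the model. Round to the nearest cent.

A$49.85

Deferred-dividend DDM. At t=7 the remaining stream is a growing perpetuity with first payment D_8 = 11.13.
V_7 = D_8/(r−g) = 11.13/(0.1493−0.065) = 132.0285
P₀ = V_7/(1+r)^7 = 132.0285/(1+0.1493)^7 = 49.8464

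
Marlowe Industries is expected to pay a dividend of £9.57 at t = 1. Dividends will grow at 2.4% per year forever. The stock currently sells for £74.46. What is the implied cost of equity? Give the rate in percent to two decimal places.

15.25%

Rearranging the constant-growth DDM: r = D₁/P₀ + g.
r = 9.5700 / 74.46 + 0.024 = 0.12853 + 0.024 = 0.15253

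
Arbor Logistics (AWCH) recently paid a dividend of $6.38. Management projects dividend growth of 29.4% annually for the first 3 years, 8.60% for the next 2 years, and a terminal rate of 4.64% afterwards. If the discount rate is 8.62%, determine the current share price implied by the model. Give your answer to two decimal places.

$332.51

Three-stage DDM. Project D₁…D_5; terminal Gordon value at t=5 with g = 0.0464; discount at r = 0.0862.
D_1 = 8.2557
D_2 = 10.6829
D_3 = 13.8237
D_4 = 15.0125
D_5 = 16.3036
TV_5 = 17.0601/(0.0862−0.0464) = 428.6451
P₀ = Σ Dₜ/(1+r)ᵗ + TV_5/(1+r)^5 = 332.5069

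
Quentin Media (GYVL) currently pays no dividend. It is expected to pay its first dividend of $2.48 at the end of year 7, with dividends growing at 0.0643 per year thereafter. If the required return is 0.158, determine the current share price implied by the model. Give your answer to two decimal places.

$10.98

Deferred-dividend DDM. At t=6 the remaining stream is a growing perpetuity with first payment D_7 = 2.48.
V_6 = D_7/(r−g) = 2.48/(0.158−0.0643) = 26.4674
P₀ = V_6/(1+r)^6 = 26.4674/(1+0.158)^6 = 10.9764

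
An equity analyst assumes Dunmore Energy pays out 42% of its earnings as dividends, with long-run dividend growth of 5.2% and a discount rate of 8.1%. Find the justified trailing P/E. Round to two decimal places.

Justified trailing P/E = b(1+g)/(r−g) = 0.42×(1+0.052)/(0.081−0.052) = 15.2359

15.24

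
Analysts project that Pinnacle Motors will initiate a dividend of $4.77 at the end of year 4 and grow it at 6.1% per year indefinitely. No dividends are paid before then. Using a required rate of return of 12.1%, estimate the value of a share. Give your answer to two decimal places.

$56.44

Deferred-dividend DDM. At t=3 the remaining stream is a growing perpetuity with first payment D_4 = 4.77.
V_3 = D_4/(r−g) = 4.77/(0.121−0.061) = 79.5000
P₀ = V_3/(1+r)^3 = 79.5000/(1+0.121)^3 = 56.4352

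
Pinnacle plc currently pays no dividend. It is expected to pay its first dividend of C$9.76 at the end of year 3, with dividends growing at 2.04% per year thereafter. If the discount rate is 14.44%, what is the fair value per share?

C$60.10

Deferred-dividend DDM. At t=2 the remaining stream is a growing perpetuity with first payment D_3 = 9.76.
V_2 = D_3/(r−g) = 9.76/(0.1444−0.0204) = 78.7097
P₀ = V_2/(1+r)^2 = 78.7097/(1+0.1444)^2 = 60.0997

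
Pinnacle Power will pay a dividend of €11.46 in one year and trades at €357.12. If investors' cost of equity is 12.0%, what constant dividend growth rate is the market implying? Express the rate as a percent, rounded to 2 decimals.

8.79%

From P₀ = D₁/(r − g), the implied growth is g = r − D₁/P₀.
g = 0.12 − 11.46/357.12 = 0.12 − 0.03209 = 0.08791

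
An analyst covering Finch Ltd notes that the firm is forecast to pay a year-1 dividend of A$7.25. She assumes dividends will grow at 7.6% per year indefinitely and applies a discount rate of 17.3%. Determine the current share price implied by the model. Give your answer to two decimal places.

Gordon growth model: P₀ = D₁/(r − g), with D₁ = 7.25 given directly.
P₀ = 7.2500 / (0.173 − 0.076) = 7.2500 / 0.097 = 74.7423

A$74.74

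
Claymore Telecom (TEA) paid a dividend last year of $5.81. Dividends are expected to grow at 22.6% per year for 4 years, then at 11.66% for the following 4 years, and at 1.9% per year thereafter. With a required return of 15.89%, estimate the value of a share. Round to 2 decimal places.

$99.03

Three-stage DDM. Project D₁…D_8; terminal Gordon value at t=8 with g = 0.019; discount at r = 0.1589.
D_1 = 7.1231
D_2 = 8.7329
D_3 = 10.7065
D_4 = 13.1262
D_5 = 14.6567
D_6 = 16.3657
D_7 = 18.2739
D_8 = 20.4046
TV_8 = 20.7923/(0.1589−0.019) = 148.6226
P₀ = Σ Dₜ/(1+r)ᵗ + TV_8/(1+r)^8 = 99.0307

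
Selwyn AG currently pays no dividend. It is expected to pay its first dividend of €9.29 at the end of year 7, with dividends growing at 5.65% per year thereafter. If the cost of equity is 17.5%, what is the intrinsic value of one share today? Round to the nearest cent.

Deferred-dividend DDM. At t=6 the remaining stream is a growing perpetuity with first payment D_7 = 9.29.
V_6 = D_7/(r−g) = 9.29/(0.175−0.0565) = 78.3966
P₀ = V_6/(1+r)^6 = 78.3966/(1+0.175)^6 = 29.7900

€29.79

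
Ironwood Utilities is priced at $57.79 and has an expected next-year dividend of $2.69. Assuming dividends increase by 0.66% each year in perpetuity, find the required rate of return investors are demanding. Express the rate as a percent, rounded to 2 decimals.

5.31%

Rearranging the constant-growth DDM: r = D₁/P₀ + g.
r = 2.6900 / 57.79 + 0.0066 = 0.04655 + 0.0066 = 0.05315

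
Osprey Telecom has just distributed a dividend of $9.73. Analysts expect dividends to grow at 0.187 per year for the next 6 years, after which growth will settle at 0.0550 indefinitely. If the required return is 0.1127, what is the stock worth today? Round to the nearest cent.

Two-stage DDM. Project D₁…D_6 at 0.187, terminal growth 0.055, discount at r = 0.1127.
D_1 = 11.5495
D_2 = 13.7093
D_3 = 16.2729
D_4 = 19.3159
D_5 = 22.9280
D_6 = 27.2156
Terminal value at t=6: TV = D_7/(r−g) = 28.7124/(0.1127−0.055) = 497.6154
P₀ = 11.5495/(1+0.1127)^1 + 13.7093/(1+0.1127)^2 + 16.2729/(1+0.1127)^3 + 19.3159/(1+0.1127)^4 + 22.9280/(1+0.1127)^5 + 27.2156/(1+0.1127)^6 + 497.6154/(1+0.1127)^6 = 335.8436

$335.84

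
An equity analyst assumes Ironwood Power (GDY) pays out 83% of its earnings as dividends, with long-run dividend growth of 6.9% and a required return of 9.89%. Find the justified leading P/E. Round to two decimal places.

27.76

Justified leading P/E = b/(r−g) = 0.83/(0.0989−0.069) = 27.7592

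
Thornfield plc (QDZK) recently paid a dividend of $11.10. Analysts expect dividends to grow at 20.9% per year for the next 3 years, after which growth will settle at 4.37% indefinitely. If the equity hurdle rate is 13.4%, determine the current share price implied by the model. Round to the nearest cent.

Two-stage DDM. Project D₁…D_3 at 0.209, terminal growth 0.0437, discount at r = 0.134.
D_1 = 13.4199
D_2 = 16.2247
D_3 = 19.6156
Terminal value at t=3: TV = D_4/(r−g) = 20.4728/(0.134−0.0437) = 226.7200
P₀ = 13.4199/(1+0.134)^1 + 16.2247/(1+0.134)^2 + 19.6156/(1+0.134)^3 + 226.7200/(1+0.134)^3 = 193.3736

$193.37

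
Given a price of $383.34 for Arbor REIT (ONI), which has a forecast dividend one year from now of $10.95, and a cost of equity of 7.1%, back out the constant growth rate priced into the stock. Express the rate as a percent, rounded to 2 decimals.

From P₀ = D₁/(r − g), the implied growth is g = r − D₁/P₀.
g = 0.071 − 10.95/383.34 = 0.071 − 0.02856 = 0.04244

4.24%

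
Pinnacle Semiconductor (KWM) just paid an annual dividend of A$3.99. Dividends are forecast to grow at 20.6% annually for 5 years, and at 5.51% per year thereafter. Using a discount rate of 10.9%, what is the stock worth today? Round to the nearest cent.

Two-stage DDM. Project D₁…D_5 at 0.206, terminal growth 0.0551, discount at r = 0.109.
D_1 = 4.8119
D_2 = 5.8032
D_3 = 6.9987
D_4 = 8.4404
D_5 = 10.1791
Terminal value at t=5: TV = D_6/(r−g) = 10.7400/(0.109−0.0551) = 199.2573
P₀ = 4.8119/(1+0.109)^1 + 5.8032/(1+0.109)^2 + 6.9987/(1+0.109)^3 + 8.4404/(1+0.109)^4 + 10.1791/(1+0.109)^5 + 199.2573/(1+0.109)^5 = 144.6204

A$144.62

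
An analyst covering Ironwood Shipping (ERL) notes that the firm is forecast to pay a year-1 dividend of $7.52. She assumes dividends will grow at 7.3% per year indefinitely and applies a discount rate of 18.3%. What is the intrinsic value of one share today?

Gordon growth model: P₀ = D₁/(r − g), with D₁ = 7.52 given directly.
P₀ = 7.5200 / (0.183 − 0.073) = 7.5200 / 0.11 = 68.3636

$68.36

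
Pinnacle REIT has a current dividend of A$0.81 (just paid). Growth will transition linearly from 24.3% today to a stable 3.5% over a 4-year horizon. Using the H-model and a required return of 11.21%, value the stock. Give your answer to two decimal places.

A$15.24

H-model: P₀ = D₀[(1+g_L) + H(g_S−g_L)]/(r−g_L), with H = 4/2 = 2.
P₀ = 0.81 × [(1+0.035) + 2×(0.243−0.035)] / (0.1121−0.035)
   = 0.81 × 1.4510 / 0.0771 = 15.2440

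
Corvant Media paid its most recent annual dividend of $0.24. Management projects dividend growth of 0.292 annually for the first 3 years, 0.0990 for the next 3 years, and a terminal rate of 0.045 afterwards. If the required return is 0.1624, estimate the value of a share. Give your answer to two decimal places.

$4.26

Three-stage DDM. Project D₁…D_6; terminal Gordon value at t=6 with g = 0.045; discount at r = 0.1624.
D_1 = 0.3101
D_2 = 0.4006
D_3 = 0.5176
D_4 = 0.5688
D_5 = 0.6252
D_6 = 0.6871
TV_6 = 0.7180/(0.1624−0.045) = 6.1156
P₀ = Σ Dₜ/(1+r)ᵗ + TV_6/(1+r)^6 = 4.2567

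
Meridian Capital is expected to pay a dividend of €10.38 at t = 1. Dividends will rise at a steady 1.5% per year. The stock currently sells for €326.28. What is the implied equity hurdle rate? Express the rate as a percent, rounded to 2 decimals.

4.68%

Rearranging the constant-growth DDM: r = D₁/P₀ + g.
r = 10.3800 / 326.28 + 0.015 = 0.03181 + 0.015 = 0.04681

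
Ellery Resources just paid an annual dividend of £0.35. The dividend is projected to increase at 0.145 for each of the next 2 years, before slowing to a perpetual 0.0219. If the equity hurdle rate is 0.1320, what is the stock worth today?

Two-stage DDM. Project D₁…D_2 at 0.145, terminal growth 0.0219, discount at r = 0.132.
D_1 = 0.4007
D_2 = 0.4589
Terminal value at t=2: TV = D_3/(r−g) = 0.4689/(0.132−0.0219) = 4.2589
P₀ = 0.4007/(1+0.132)^1 + 0.4589/(1+0.132)^2 + 4.2589/(1+0.132)^2 = 4.0357

£4.04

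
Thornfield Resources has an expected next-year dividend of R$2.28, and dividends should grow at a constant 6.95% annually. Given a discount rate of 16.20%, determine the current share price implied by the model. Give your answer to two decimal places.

Gordon growth model: P₀ = D₁/(r − g), with D₁ = 2.28 given directly.
P₀ = 2.2800 / (0.162 − 0.0695) = 2.2800 / 0.0925 = 24.6486

R$24.65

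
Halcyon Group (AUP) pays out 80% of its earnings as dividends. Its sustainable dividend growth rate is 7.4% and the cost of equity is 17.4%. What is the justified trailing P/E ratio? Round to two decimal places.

Justified trailing P/E = b(1+g)/(r−g) = 0.80×(1+0.074)/(0.174−0.074) = 8.5920

8.59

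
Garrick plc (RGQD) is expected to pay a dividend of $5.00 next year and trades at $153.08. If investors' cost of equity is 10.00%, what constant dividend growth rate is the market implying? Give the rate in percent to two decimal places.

6.73%

From P₀ = D₁/(r − g), the implied growth is g = r − D₁/P₀.
g = 0.1 − 5.00/153.08 = 0.1 − 0.03266 = 0.06734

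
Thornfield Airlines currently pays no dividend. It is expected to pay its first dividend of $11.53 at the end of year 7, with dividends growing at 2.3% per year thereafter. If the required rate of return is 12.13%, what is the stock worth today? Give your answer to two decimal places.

Deferred-dividend DDM. At t=6 the remaining stream is a growing perpetuity with first payment D_7 = 11.53.
V_6 = D_7/(r−g) = 11.53/(0.1213−0.023) = 117.2940
P₀ = V_6/(1+r)^6 = 117.2940/(1+0.1213)^6 = 59.0126

$59.01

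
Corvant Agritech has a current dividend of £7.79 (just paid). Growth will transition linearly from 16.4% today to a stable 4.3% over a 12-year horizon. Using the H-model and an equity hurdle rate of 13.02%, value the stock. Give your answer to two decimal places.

H-model: P₀ = D₀[(1+g_L) + H(g_S−g_L)]/(r−g_L), with H = 12/2 = 6.
P₀ = 7.79 × [(1+0.043) + 6×(0.164−0.043)] / (0.1302−0.043)
   = 7.79 × 1.7690 / 0.0872 = 158.0334

£158.03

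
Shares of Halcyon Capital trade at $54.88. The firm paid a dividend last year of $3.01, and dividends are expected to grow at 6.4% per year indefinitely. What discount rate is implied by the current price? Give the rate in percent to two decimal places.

Rearranging the constant-growth DDM: r = D₁/P₀ + g.
D₁ = 3.01 × (1 + 0.064) = 3.2026.
r = 3.2026 / 54.88 + 0.064 = 0.05836 + 0.064 = 0.12236

12.24%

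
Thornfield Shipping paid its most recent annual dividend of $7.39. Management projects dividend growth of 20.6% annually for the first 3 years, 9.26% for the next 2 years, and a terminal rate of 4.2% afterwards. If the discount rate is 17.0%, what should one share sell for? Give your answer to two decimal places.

$95.63

Three-stage DDM. Project D₁…D_5; terminal Gordon value at t=5 with g = 0.042; discount at r = 0.17.
D_1 = 8.9123
D_2 = 10.7483
D_3 = 12.9624
D_4 = 14.1627
D_5 = 15.4742
TV_5 = 16.1241/(0.17−0.042) = 125.9698
P₀ = Σ Dₜ/(1+r)ᵗ + TV_5/(1+r)^5 = 95.6347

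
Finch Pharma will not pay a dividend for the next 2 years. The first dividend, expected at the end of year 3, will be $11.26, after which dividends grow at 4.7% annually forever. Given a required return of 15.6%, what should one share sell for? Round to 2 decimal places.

$77.30

Deferred-dividend DDM. At t=2 the remaining stream is a growing perpetuity with first payment D_3 = 11.26.
V_2 = D_3/(r−g) = 11.26/(0.156−0.047) = 103.3028
P₀ = V_2/(1+r)^2 = 103.3028/(1+0.156)^2 = 77.3030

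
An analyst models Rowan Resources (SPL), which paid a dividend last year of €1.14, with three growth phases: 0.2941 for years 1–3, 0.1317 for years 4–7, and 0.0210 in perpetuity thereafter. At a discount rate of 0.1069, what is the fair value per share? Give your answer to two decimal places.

€36.08

Three-stage DDM. Project D₁…D_7; terminal Gordon value at t=7 with g = 0.021; discount at r = 0.1069.
D_1 = 1.4753
D_2 = 1.9092
D_3 = 2.4706
D_4 = 2.7960
D_5 = 3.1643
D_6 = 3.5810
D_7 = 4.0526
TV_7 = 4.1377/(0.1069−0.021) = 48.1688
P₀ = Σ Dₜ/(1+r)ᵗ + TV_7/(1+r)^7 = 36.0766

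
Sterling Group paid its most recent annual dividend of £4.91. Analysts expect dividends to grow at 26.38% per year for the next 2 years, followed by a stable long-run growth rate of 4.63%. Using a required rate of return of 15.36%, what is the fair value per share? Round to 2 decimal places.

Two-stage DDM. Project D₁…D_2 at 0.2638, terminal growth 0.0463, discount at r = 0.1536.
D_1 = 6.2053
D_2 = 7.8422
Terminal value at t=2: TV = D_3/(r−g) = 8.2053/(0.1536−0.0463) = 76.4706
P₀ = 6.2053/(1+0.1536)^1 + 7.8422/(1+0.1536)^2 + 76.4706/(1+0.1536)^2 = 68.7344

£68.73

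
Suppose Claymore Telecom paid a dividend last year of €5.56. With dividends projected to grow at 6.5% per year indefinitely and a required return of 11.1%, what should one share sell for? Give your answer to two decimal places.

Gordon growth model: P₀ = D₁/(r − g). D₁ = 5.56 × (1 + 0.065) = 5.9214.
P₀ = 5.9214 / (0.111 − 0.065) = 5.9214 / 0.046 = 128.7261

€128.73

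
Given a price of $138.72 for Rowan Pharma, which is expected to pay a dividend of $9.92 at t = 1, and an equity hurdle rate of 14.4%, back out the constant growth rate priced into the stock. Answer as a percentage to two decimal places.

7.25%

From P₀ = D₁/(r − g), the implied growth is g = r − D₁/P₀.
g = 0.144 − 9.92/138.72 = 0.144 − 0.07151 = 0.07249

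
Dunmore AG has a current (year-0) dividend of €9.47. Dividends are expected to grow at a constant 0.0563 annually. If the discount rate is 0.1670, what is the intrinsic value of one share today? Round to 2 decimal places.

€90.36

Gordon growth model: P₀ = D₁/(r − g). D₁ = 9.47 × (1 + 0.0563) = 10.0032.
P₀ = 10.0032 / (0.167 − 0.0563) = 10.0032 / 0.1107 = 90.3628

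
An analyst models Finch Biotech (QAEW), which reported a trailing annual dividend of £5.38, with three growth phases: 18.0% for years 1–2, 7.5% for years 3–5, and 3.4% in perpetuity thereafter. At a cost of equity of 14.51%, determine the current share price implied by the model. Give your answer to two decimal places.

Three-stage DDM. Project D₁…D_5; terminal Gordon value at t=5 with g = 0.034; discount at r = 0.1451.
D_1 = 6.3484
D_2 = 7.4911
D_3 = 8.0529
D_4 = 8.6569
D_5 = 9.3062
TV_5 = 9.6226/(0.1451−0.034) = 86.6120
P₀ = Σ Dₜ/(1+r)ᵗ + TV_5/(1+r)^5 = 70.3724

£70.37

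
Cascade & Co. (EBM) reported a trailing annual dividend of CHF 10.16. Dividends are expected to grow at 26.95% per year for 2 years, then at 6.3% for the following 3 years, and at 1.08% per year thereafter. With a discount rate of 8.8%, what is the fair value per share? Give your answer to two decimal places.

Three-stage DDM. Project D₁…D_5; terminal Gordon value at t=5 with g = 0.0108; discount at r = 0.088.
D_1 = 12.8981
D_2 = 16.3742
D_3 = 17.4057
D_4 = 18.5023
D_5 = 19.6679
TV_5 = 19.8804/(0.088−0.0108) = 257.5176
P₀ = Σ Dₜ/(1+r)ᵗ + TV_5/(1+r)^5 = 234.2197

CHF 234.22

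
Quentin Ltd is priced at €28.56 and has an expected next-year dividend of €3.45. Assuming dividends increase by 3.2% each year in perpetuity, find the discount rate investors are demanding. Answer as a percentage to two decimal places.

15.28%

Rearranging the constant-growth DDM: r = D₁/P₀ + g.
r = 3.4500 / 28.56 + 0.032 = 0.12080 + 0.032 = 0.15280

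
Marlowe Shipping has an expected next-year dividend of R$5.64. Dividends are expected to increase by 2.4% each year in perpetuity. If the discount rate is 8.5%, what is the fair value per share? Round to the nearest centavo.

Gordon growth model: P₀ = D₁/(r − g), with D₁ = 5.64 given directly.
P₀ = 5.6400 / (0.085 − 0.024) = 5.6400 / 0.061 = 92.4590

R$92.46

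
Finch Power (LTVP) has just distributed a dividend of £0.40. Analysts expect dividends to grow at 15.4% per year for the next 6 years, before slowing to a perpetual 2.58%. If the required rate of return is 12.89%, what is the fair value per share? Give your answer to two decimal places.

Two-stage DDM. Project D₁…D_6 at 0.154, terminal growth 0.0258, discount at r = 0.1289.
D_1 = 0.4616
D_2 = 0.5327
D_3 = 0.6147
D_4 = 0.7094
D_5 = 0.8186
D_6 = 0.9447
Terminal value at t=6: TV = D_7/(r−g) = 0.9691/(0.1289−0.0258) = 9.3994
P₀ = 0.4616/(1+0.1289)^1 + 0.5327/(1+0.1289)^2 + 0.6147/(1+0.1289)^3 + 0.7094/(1+0.1289)^4 + 0.8186/(1+0.1289)^5 + 0.9447/(1+0.1289)^6 + 9.3994/(1+0.1289)^6 = 7.1350

£7.13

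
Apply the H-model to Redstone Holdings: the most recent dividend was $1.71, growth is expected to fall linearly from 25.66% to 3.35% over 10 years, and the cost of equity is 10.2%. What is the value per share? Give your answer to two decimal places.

H-model: P₀ = D₀[(1+g_L) + H(g_S−g_L)]/(r−g_L), with H = 10/2 = 5.
P₀ = 1.71 × [(1+0.0335) + 5×(0.2566−0.0335)] / (0.102−0.0335)
   = 1.71 × 2.1490 / 0.0685 = 53.6466

$53.65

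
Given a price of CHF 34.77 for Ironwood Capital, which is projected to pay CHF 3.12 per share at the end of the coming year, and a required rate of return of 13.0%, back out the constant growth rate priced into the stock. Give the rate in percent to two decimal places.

4.03%

From P₀ = D₁/(r − g), the implied growth is g = r − D₁/P₀.
g = 0.13 − 3.12/34.77 = 0.13 − 0.08973 = 0.04027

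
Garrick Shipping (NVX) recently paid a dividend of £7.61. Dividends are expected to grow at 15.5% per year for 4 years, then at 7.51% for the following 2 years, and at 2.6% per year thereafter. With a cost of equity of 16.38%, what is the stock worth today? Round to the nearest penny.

£89.90

Three-stage DDM. Project D₁…D_6; terminal Gordon value at t=6 with g = 0.026; discount at r = 0.1638.
D_1 = 8.7896
D_2 = 10.1519
D_3 = 11.7255
D_4 = 13.5429
D_5 = 14.5600
D_6 = 15.6535
TV_6 = 16.0604/(0.1638−0.026) = 116.5490
P₀ = Σ Dₜ/(1+r)ᵗ + TV_6/(1+r)^6 = 89.8957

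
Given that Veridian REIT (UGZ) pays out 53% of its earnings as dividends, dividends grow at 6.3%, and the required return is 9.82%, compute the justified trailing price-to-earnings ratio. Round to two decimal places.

16.01

Justified trailing P/E = b(1+g)/(r−g) = 0.53×(1+0.063)/(0.0982−0.063) = 16.0054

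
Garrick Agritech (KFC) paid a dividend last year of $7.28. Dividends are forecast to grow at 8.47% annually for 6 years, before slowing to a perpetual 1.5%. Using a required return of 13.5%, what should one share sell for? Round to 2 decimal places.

$84.30

Two-stage DDM. Project D₁…D_6 at 0.0847, terminal growth 0.015, discount at r = 0.135.
D_1 = 7.8966
D_2 = 8.5655
D_3 = 9.2910
D_4 = 10.0779
D_5 = 10.9315
D_6 = 11.8574
Terminal value at t=6: TV = D_7/(r−g) = 12.0353/(0.135−0.015) = 100.2938
P₀ = 7.8966/(1+0.135)^1 + 8.5655/(1+0.135)^2 + 9.2910/(1+0.135)^3 + 10.0779/(1+0.135)^4 + 10.9315/(1+0.135)^5 + 11.8574/(1+0.135)^6 + 100.2938/(1+0.135)^6 = 84.2972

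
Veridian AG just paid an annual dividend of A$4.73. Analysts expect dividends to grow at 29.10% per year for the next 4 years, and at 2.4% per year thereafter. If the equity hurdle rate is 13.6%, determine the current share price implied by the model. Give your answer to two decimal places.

A$98.45

Two-stage DDM. Project D₁…D_4 at 0.291, terminal growth 0.024, discount at r = 0.136.
D_1 = 6.1064
D_2 = 7.8834
D_3 = 10.1775
D_4 = 13.1391
Terminal value at t=4: TV = D_5/(r−g) = 13.4545/(0.136−0.024) = 120.1291
P₀ = 6.1064/(1+0.136)^1 + 7.8834/(1+0.136)^2 + 10.1775/(1+0.136)^3 + 13.1391/(1+0.136)^4 + 120.1291/(1+0.136)^4 = 98.4492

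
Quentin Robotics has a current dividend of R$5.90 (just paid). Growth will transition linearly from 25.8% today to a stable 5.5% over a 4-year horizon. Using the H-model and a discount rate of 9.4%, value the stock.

R$221.02

H-model: P₀ = D₀[(1+g_L) + H(g_S−g_L)]/(r−g_L), with H = 4/2 = 2.
P₀ = 5.90 × [(1+0.055) + 2×(0.258−0.055)] / (0.094−0.055)
   = 5.90 × 1.4610 / 0.039 = 221.0231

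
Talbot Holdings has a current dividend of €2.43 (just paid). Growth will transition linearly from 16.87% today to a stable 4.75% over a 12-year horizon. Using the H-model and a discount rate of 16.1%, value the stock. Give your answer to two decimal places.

H-model: P₀ = D₀[(1+g_L) + H(g_S−g_L)]/(r−g_L), with H = 12/2 = 6.
P₀ = 2.43 × [(1+0.0475) + 6×(0.1687−0.0475)] / (0.161−0.0475)
   = 2.43 × 1.7747 / 0.1135 = 37.9958

€38.00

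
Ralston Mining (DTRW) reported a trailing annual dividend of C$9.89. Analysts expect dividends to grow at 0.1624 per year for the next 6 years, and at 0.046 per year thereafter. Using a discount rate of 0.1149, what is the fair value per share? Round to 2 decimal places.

C$261.70

Two-stage DDM. Project D₁…D_6 at 0.1624, terminal growth 0.046, discount at r = 0.1149.
D_1 = 11.4961
D_2 = 13.3631
D_3 = 15.5333
D_4 = 18.0559
D_5 = 20.9882
D_6 = 24.3966
Terminal value at t=6: TV = D_7/(r−g) = 25.5189/(0.1149−0.046) = 370.3756
P₀ = 11.4961/(1+0.1149)^1 + 13.3631/(1+0.1149)^2 + 15.5333/(1+0.1149)^3 + 18.0559/(1+0.1149)^4 + 20.9882/(1+0.1149)^5 + 24.3966/(1+0.1149)^6 + 370.3756/(1+0.1149)^6 = 261.6976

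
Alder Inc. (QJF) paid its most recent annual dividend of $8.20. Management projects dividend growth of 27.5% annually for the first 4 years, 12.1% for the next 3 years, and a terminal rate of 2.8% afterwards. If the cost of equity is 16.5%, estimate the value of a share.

$152.64

Three-stage DDM. Project D₁…D_7; terminal Gordon value at t=7 with g = 0.028; discount at r = 0.165.
D_1 = 10.4550
D_2 = 13.3301
D_3 = 16.9959
D_4 = 21.6698
D_5 = 24.2918
D_6 = 27.2311
D_7 = 30.5261
TV_7 = 31.3808/(0.165−0.028) = 229.0572
P₀ = Σ Dₜ/(1+r)ᵗ + TV_7/(1+r)^7 = 152.6445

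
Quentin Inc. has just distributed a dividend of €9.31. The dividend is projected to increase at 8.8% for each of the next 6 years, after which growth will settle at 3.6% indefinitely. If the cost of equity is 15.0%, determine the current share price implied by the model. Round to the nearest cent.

€106.89

Two-stage DDM. Project D₁…D_6 at 0.088, terminal growth 0.036, discount at r = 0.15.
D_1 = 10.1293
D_2 = 11.0207
D_3 = 11.9905
D_4 = 13.0456
D_5 = 14.1937
D_6 = 15.4427
Terminal value at t=6: TV = D_7/(r−g) = 15.9986/(0.15−0.036) = 140.3389
P₀ = 10.1293/(1+0.15)^1 + 11.0207/(1+0.15)^2 + 11.9905/(1+0.15)^3 + 13.0456/(1+0.15)^4 + 14.1937/(1+0.15)^5 + 15.4427/(1+0.15)^6 + 140.3389/(1+0.15)^6 = 106.8895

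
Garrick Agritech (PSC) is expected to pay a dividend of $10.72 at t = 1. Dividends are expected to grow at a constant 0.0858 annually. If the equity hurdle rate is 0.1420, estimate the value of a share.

Gordon growth model: P₀ = D₁/(r − g), with D₁ = 10.72 given directly.
P₀ = 10.7200 / (0.142 − 0.0858) = 10.7200 / 0.0562 = 190.7473

$190.75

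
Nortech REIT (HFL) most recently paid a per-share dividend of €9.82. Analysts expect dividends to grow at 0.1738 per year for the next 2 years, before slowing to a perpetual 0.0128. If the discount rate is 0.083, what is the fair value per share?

€188.61

Two-stage DDM. Project D₁…D_2 at 0.1738, terminal growth 0.0128, discount at r = 0.083.
D_1 = 11.5267
D_2 = 13.5301
Terminal value at t=2: TV = D_3/(r−g) = 13.7032/(0.083−0.0128) = 195.2029
P₀ = 11.5267/(1+0.083)^1 + 13.5301/(1+0.083)^2 + 195.2029/(1+0.083)^2 = 188.6081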